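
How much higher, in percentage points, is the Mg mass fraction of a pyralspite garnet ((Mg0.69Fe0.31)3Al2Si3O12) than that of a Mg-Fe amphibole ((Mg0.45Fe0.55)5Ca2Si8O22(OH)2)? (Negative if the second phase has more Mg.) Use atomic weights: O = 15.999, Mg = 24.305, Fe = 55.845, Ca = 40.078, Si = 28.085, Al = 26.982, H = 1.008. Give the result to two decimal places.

First mineral: 50.311 g Mg in 432.454 g formula = 11.63 wt% Mg.
Second mineral: 54.686 g Mg in 899.088 g formula = 6.08 wt% Mg.
11.63% − 6.08% gives a difference of 5.55 percentage points.

5.55 percentage points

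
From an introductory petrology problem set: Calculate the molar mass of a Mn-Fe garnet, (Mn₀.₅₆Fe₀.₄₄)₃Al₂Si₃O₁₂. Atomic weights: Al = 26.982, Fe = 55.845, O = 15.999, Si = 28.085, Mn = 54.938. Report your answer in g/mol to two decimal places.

Mn: 1.68 × 54.938 = 92.2958
Fe: 1.32 × 55.845 = 73.7154
Al: 2 × 26.982 = 53.9640
Si: 3 × 28.085 = 84.2550
O: 12 × 15.999 = 191.9880
Summing the contributions gives the formula mass.

496.22 g/mol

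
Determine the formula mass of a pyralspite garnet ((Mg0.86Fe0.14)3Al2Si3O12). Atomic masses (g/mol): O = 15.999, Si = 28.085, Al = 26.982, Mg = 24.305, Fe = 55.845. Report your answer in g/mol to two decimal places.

416.37 g/mol

M = 2.58(24.305) + 0.42(55.845) + 2(26.982) + 3(28.085) + 12(15.999)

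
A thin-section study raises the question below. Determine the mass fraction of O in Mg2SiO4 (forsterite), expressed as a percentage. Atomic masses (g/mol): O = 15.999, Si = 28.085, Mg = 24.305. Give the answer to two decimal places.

45.49 wt%

M(Mg2SiO4) = 140.691 g/mol.
O contributes 4 × 15.999 = 63.996 g per mole.
63.996/140.691 = 0.4549 → 45.49%.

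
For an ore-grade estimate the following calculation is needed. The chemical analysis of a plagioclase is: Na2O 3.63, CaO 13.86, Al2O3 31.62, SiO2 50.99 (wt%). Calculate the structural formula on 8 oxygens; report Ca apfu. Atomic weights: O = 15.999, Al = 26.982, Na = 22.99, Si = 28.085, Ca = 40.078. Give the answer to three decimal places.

0.674 Ca apfu

Na2O: 3.63/61.979 = 0.05857 mol → 0.11714 mol Na, 0.05857 mol O.
CaO: 13.86/56.077 = 0.24716 mol → 0.24716 mol Ca, 0.24716 mol O.
Al2O3: 31.62/101.961 = 0.31012 mol → 0.62024 mol Al, 0.93036 mol O.
SiO2: 50.99/60.083 = 0.84866 mol → 0.84866 mol Si, 1.69732 mol O.
Total oxygen = 2.93341 mol. Normalization factor = 8/2.93341 = 2.72720.
Ca per 8 O = 0.24716 × 2.72720 = 0.674.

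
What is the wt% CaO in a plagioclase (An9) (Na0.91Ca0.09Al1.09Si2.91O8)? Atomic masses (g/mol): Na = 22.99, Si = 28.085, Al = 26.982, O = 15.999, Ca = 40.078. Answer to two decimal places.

Formula mass = 263.658 g/mol.
0.09 Ca → 0.0900 mol CaO per formula unit; M(CaO) = 56.077, so CaO mass = 5.047 g.
5.047/263.658 × 100 = 1.91 wt%.

1.91 wt%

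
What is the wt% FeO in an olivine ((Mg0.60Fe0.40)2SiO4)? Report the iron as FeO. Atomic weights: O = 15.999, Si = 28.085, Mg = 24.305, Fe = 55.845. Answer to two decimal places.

34.64 wt%

Molar mass of (Mg0.60Fe0.40)2SiO4 = 1.20·24.305 + 0.80·55.845 + 1·28.085 + 4·15.999 = 165.923 g/mol.
Each formula unit contains 0.80 Fe, equivalent to 0.80/1 = 0.8000 mol FeO.
M(FeO) = 1×55.845 + 1×15.999 = 71.844 g/mol.
Mass of FeO per formula unit = 0.8000 × 71.844 = 57.475 g.
FeO wt% = 57.475 / 165.923 × 100 = 34.64%.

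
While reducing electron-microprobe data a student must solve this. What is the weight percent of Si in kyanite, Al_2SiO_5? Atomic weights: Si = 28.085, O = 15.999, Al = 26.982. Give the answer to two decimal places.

Formula mass = 2·26.982 + 1·28.085 + 5·15.999 = 162.044 g/mol, of which 28.085 g is Si.
So Si makes up 28.085/162.044 = 0.1733 of the mass, i.e. 17.33%.

17.33 mass %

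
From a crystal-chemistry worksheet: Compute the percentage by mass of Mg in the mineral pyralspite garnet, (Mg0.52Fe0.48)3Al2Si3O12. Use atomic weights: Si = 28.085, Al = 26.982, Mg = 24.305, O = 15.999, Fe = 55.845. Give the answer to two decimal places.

Molar mass of (Mg0.52Fe0.48)3Al2Si3O12: 1.56*24.305 + 1.44*55.845 + 2*26.982 + 3*28.085 + 12*15.999 = 448.540 g/mol.
Mass of Mg per formula unit: 1.56 × 24.305 = 37.916 g.
Weight fraction Mg = 37.916 / 448.540 = 0.0845.

8.45 wt%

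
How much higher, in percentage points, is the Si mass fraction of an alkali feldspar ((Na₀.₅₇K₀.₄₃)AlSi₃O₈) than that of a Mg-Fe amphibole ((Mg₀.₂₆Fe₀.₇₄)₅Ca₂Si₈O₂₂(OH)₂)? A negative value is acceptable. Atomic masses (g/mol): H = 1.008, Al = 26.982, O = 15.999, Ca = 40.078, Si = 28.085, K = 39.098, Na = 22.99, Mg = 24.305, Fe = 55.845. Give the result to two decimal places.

M((Na₀.₅₇K₀.₄₃)AlSi₃O₈) = 269.145 g/mol, so wt% Si = 84.255/269.145 × 100 = 31.30%.
M((Mg₀.₂₆Fe₀.₇₄)₅Ca₂Si₈O₂₂(OH)₂) = 929.051 g/mol, so wt% Si = 224.680/929.051 × 100 = 24.18%.
31.30 − 24.18 = 7.12 pp.

7.12 percentage points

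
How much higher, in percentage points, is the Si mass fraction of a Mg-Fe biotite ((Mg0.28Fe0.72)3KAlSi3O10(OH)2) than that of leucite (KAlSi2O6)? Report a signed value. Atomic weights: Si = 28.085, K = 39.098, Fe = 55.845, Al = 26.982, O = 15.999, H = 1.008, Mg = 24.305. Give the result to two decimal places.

-8.38 percentage points

M((Mg0.28Fe0.72)3KAlSi3O10(OH)2) = 485.380 g/mol, so wt% Si = 84.255/485.380 × 100 = 17.36%.
M(KAlSi2O6) = 218.244 g/mol, so wt% Si = 56.170/218.244 × 100 = 25.74%.
17.36 − 25.74 = -8.38 pp.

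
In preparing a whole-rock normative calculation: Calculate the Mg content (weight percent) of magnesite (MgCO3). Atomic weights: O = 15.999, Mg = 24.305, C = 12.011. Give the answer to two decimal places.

28.83 weight percent

Molar mass of MgCO3: 1×24.305 + 1×12.011 + 3×15.999 = 84.313 g/mol.
Mass of Mg per formula unit: 1 × 24.305 = 24.305 g.
Weight fraction Mg = 24.305 / 84.313 = 0.2883.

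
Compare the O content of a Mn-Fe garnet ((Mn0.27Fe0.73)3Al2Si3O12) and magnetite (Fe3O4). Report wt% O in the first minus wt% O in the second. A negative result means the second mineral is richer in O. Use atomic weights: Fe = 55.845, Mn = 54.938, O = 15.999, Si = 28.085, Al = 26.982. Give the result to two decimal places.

10.99 percentage points

M((Mn0.27Fe0.73)3Al2Si3O12) = 497.007 g/mol, so wt% O = 191.988/497.007 × 100 = 38.63%.
M(Fe3O4) = 231.531 g/mol, so wt% O = 63.996/231.531 × 100 = 27.64%.
38.63 − 27.64 = 10.99 pp.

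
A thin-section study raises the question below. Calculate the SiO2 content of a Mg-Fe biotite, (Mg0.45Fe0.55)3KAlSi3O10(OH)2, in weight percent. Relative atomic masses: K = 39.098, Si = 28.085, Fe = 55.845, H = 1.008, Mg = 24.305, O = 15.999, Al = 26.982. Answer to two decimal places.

38.41 wt%

M((Mg0.45Fe0.55)3KAlSi3O10(OH)2) = 469.295 g/mol; M(SiO2) = 60.083 g/mol.
Moles SiO2 per formula unit = 3 Si ÷ 1 = 3.0000.
SiO2 fraction = (3.0000 × 60.083) / 469.295 = 180.249/469.295 = 0.3841.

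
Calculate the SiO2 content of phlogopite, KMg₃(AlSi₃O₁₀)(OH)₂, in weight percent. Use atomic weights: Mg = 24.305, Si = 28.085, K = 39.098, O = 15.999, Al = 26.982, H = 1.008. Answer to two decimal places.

Formula mass = 417.254 g/mol.
3 Si → 3.0000 mol SiO2 per formula unit; M(SiO2) = 60.083, so SiO2 mass = 180.249 g.
180.249/417.254 × 100 = 43.20 wt%.

43.20 wt%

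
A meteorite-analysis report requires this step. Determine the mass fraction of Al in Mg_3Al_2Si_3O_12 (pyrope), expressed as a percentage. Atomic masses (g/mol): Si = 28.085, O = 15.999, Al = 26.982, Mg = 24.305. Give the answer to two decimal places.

13.39 wt%

Molar mass of Mg_3Al_2Si_3O_12: 3*24.305 + 2*26.982 + 3*28.085 + 12*15.999 = 403.122 g/mol.
Mass of Al per formula unit: 2 × 26.982 = 53.964 g.
Weight fraction Al = 53.964 / 403.122 = 0.1339.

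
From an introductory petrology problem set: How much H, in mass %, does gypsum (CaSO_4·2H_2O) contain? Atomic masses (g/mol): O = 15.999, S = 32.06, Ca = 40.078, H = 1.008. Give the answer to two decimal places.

2.34 mass %

Formula mass = 1*40.078 + 1*32.06 + 6*15.999 + 4*1.008 = 172.164 g/mol, of which 4.032 g is H.
So H makes up 4.032/172.164 = 0.0234 of the mass, i.e. 2.34%.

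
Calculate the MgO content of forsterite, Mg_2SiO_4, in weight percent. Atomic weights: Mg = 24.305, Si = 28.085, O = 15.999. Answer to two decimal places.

57.29 wt%

Molar mass of Mg_2SiO_4 = 2·24.305 + 1·28.085 + 4·15.999 = 140.691 g/mol.
Each formula unit contains 2 Mg, equivalent to 2/1 = 2.0000 mol MgO.
M(MgO) = 1×24.305 + 1×15.999 = 40.304 g/mol.
Mass of MgO per formula unit = 2.0000 × 40.304 = 80.608 g.
MgO wt% = 80.608 / 140.691 × 100 = 57.29%.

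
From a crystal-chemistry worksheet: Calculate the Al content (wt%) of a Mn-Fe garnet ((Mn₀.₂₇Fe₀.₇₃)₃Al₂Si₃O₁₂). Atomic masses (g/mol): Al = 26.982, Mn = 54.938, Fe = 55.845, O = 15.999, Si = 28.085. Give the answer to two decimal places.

Molar mass of (Mn₀.₂₇Fe₀.₇₃)₃Al₂Si₃O₁₂: 0.81·54.938 + 2.19·55.845 + 2·26.982 + 3·28.085 + 12·15.999 = 497.007 g/mol.
Mass of Al per formula unit: 2 × 26.982 = 53.964 g.
Weight fraction Al = 53.964 / 497.007 = 0.1086.

10.86 wt%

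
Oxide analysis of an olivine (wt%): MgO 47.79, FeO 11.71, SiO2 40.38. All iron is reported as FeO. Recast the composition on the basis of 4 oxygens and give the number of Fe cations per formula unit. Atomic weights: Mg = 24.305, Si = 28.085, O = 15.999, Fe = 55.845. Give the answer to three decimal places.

MgO: 47.79/40.304 = 1.18574 mol → 1.18574 mol Mg, 1.18574 mol O.
FeO: 11.71/71.844 = 0.16299 mol → 0.16299 mol Fe, 0.16299 mol O.
SiO2: 40.38/60.083 = 0.67207 mol → 0.67207 mol Si, 1.34414 mol O.
Total oxygen = 2.69287 mol. Normalization factor = 4/2.69287 = 1.48540.
Fe per 4 O = 0.16299 × 1.48540 = 0.242.

0.242 Fe apfu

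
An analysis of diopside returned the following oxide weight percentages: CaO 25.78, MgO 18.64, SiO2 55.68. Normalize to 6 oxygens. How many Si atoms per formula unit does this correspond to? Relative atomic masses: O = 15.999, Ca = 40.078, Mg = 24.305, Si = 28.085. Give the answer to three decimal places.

25.78 wt% CaO ÷ 56.077 g/mol = 0.45973 mol, giving 0.45973 Ca and 0.45973 O.
18.64 wt% MgO ÷ 40.304 g/mol = 0.46249 mol, giving 0.46249 Mg and 0.46249 O.
55.68 wt% SiO2 ÷ 60.083 g/mol = 0.92672 mol, giving 0.92672 Si and 1.85344 O.
Oxygen sums to 2.77566; scaling by 6/2.77566 = 2.16165 puts the formula on 6 O.
Si: 0.92672 × 2.16165 = 2.003 atoms per formula unit.

2.003 Si apfu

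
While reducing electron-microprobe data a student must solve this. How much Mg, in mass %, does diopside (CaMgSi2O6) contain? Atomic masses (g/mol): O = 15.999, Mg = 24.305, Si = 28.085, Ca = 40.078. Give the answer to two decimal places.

11.22 mass %

M(CaMgSi2O6) = 216.547 g/mol.
Mg contributes 1 × 24.305 = 24.305 g per mole.
24.305/216.547 = 0.1122 → 11.22%.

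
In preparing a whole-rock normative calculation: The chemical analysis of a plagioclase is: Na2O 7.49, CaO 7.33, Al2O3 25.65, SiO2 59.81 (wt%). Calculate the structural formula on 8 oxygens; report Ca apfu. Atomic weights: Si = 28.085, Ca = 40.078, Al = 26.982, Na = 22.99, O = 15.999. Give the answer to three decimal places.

0.349 Ca apfu

Na2O: 7.49/61.979 = 0.12085 mol → 0.24170 mol Na, 0.12085 mol O.
CaO: 7.33/56.077 = 0.13071 mol → 0.13071 mol Ca, 0.13071 mol O.
Al2O3: 25.65/101.961 = 0.25157 mol → 0.50314 mol Al, 0.75471 mol O.
SiO2: 59.81/60.083 = 0.99546 mol → 0.99546 mol Si, 1.99092 mol O.
Total oxygen = 2.99719 mol. Normalization factor = 8/2.99719 = 2.66917.
Ca per 8 O = 0.13071 × 2.66917 = 0.349.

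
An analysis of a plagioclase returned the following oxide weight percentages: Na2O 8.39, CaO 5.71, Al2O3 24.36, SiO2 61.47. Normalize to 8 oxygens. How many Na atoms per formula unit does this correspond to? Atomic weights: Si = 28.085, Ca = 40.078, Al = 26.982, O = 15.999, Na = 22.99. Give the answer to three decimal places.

0.722 Na apfu

Na2O (M=61.979): mol = 0.13537; Na = 0.27074, O = 0.13537.
CaO (M=56.077): mol = 0.10182; Ca = 0.10182, O = 0.10182.
Al2O3 (M=101.961): mol = 0.23891; Al = 0.47782, O = 0.71673.
SiO2 (M=60.083): mol = 1.02308; Si = 1.02308, O = 2.04616.
ΣO = 3.00008; factor = 8/ΣO = 2.66660.
Na apfu = 0.27074 × 2.66660 = 0.722.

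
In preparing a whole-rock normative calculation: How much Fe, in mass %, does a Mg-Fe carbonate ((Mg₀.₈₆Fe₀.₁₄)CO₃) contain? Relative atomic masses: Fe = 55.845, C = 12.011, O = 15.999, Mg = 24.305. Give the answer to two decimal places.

Molar mass of (Mg₀.₈₆Fe₀.₁₄)CO₃: 0.86*24.305 + 0.14*55.845 + 1*12.011 + 3*15.999 = 88.729 g/mol.
Mass of Fe per formula unit: 0.14 × 55.845 = 7.818 g.
Weight fraction Fe = 7.818 / 88.729 = 0.0881.

8.81 mass %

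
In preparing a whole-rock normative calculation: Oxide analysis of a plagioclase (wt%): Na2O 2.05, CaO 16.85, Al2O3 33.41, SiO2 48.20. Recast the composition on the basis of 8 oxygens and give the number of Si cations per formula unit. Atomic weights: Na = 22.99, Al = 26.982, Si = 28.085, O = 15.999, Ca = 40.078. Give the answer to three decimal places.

Na2O (M=61.979): mol = 0.03308; Na = 0.06616, O = 0.03308.
CaO (M=56.077): mol = 0.30048; Ca = 0.30048, O = 0.30048.
Al2O3 (M=101.961): mol = 0.32767; Al = 0.65534, O = 0.98301.
SiO2 (M=60.083): mol = 0.80222; Si = 0.80222, O = 1.60444.
ΣO = 2.92101; factor = 8/ΣO = 2.73878.
Si apfu = 0.80222 × 2.73878 = 2.197.

2.197 Si apfu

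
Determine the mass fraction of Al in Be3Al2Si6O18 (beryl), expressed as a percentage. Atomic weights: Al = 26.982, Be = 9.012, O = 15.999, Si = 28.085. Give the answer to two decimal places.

M(Be3Al2Si6O18) = 537.492 g/mol.
Al contributes 2 × 26.982 = 53.964 g per mole.
53.964/537.492 = 0.1004 → 10.04%.

10.04 mass %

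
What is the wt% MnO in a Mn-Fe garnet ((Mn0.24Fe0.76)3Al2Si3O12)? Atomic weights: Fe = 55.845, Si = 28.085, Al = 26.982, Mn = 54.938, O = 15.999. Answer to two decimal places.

M((Mn0.24Fe0.76)3Al2Si3O12) = 497.089 g/mol; M(MnO) = 70.937 g/mol.
Moles MnO per formula unit = 0.72 Mn ÷ 1 = 0.7200.
MnO fraction = (0.7200 × 70.937) / 497.089 = 51.075/497.089 = 0.1027.

10.27 wt%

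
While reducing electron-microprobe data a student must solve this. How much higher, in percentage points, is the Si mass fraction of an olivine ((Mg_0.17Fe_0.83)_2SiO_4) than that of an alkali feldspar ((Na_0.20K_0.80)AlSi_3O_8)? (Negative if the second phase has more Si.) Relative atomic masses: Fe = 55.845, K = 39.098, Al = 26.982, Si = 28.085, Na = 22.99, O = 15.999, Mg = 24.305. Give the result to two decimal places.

-16.08 percentage points

Si in (Mg_0.17Fe_0.83)_2SiO_4: molar mass 193.047 g/mol; 1×28.085 = 28.085 g → 14.55 wt%.
Si in (Na_0.20K_0.80)AlSi_3O_8: molar mass 275.105 g/mol; 3×28.085 = 84.255 g → 30.63 wt%.
Difference = 14.55 − 30.63 = -16.08 percentage points.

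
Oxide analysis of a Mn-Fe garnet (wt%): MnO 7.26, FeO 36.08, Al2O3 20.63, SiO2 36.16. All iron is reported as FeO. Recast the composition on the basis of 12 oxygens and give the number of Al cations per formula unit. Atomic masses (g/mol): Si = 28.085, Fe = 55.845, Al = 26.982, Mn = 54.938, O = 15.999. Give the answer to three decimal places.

2.011 Al apfu

7.26 wt% MnO ÷ 70.937 g/mol = 0.10234 mol, giving 0.10234 Mn and 0.10234 O.
36.08 wt% FeO ÷ 71.844 g/mol = 0.50220 mol, giving 0.50220 Fe and 0.50220 O.
20.63 wt% Al2O3 ÷ 101.961 g/mol = 0.20233 mol, giving 0.40466 Al and 0.60699 O.
36.16 wt% SiO2 ÷ 60.083 g/mol = 0.60183 mol, giving 0.60183 Si and 1.20366 O.
Oxygen sums to 2.41519; scaling by 12/2.41519 = 4.96855 puts the formula on 12 O.
Al: 0.40466 × 4.96855 = 2.011 atoms per formula unit.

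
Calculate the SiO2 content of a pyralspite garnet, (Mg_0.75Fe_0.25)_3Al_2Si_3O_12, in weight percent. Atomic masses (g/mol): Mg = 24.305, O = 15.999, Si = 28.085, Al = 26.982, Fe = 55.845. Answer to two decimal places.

M((Mg_0.75Fe_0.25)_3Al_2Si_3O_12) = 426.777 g/mol; M(SiO2) = 60.083 g/mol.
Moles SiO2 per formula unit = 3 Si ÷ 1 = 3.0000.
SiO2 fraction = (3.0000 × 60.083) / 426.777 = 180.249/426.777 = 0.4223.

42.23 wt%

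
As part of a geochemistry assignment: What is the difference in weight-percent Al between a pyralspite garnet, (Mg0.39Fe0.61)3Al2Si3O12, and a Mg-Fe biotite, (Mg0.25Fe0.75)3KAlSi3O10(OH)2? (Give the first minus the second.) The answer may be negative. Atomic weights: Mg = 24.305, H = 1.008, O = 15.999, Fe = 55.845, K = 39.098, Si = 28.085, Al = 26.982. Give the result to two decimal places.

6.18 percentage points

Al in (Mg0.39Fe0.61)3Al2Si3O12: molar mass 460.840 g/mol; 2×26.982 = 53.964 g → 11.71 wt%.
Al in (Mg0.25Fe0.75)3KAlSi3O10(OH)2: molar mass 488.219 g/mol; 1×26.982 = 26.982 g → 5.53 wt%.
Difference = 11.71 − 5.53 = 6.18 percentage points.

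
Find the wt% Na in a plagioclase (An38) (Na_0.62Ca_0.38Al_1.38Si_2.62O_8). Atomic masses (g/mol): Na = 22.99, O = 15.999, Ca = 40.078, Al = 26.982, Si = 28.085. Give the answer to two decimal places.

5.31 weight percent

Formula mass = 0.62*22.99 + 0.38*40.078 + 1.38*26.982 + 2.62*28.085 + 8*15.999 = 268.293 g/mol, of which 14.254 g is Na.
So Na makes up 14.254/268.293 = 0.0531 of the mass, i.e. 5.31%.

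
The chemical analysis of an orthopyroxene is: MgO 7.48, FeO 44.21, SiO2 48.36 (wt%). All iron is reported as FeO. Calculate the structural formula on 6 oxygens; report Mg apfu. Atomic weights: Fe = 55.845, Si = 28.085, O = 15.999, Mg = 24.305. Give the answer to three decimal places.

MgO: 7.48/40.304 = 0.18559 mol → 0.18559 mol Mg, 0.18559 mol O.
FeO: 44.21/71.844 = 0.61536 mol → 0.61536 mol Fe, 0.61536 mol O.
SiO2: 48.36/60.083 = 0.80489 mol → 0.80489 mol Si, 1.60978 mol O.
Total oxygen = 2.41073 mol. Normalization factor = 6/2.41073 = 2.48887.
Mg per 6 O = 0.18559 × 2.48887 = 0.462.

0.462 Mg apfu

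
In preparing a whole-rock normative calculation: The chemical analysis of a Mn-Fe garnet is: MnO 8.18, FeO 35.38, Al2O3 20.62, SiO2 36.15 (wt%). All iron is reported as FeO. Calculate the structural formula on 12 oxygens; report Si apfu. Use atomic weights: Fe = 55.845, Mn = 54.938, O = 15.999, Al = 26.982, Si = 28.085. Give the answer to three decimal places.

8.18 wt% MnO ÷ 70.937 g/mol = 0.11531 mol, giving 0.11531 Mn and 0.11531 O.
35.38 wt% FeO ÷ 71.844 g/mol = 0.49246 mol, giving 0.49246 Fe and 0.49246 O.
20.62 wt% Al2O3 ÷ 101.961 g/mol = 0.20223 mol, giving 0.40446 Al and 0.60669 O.
36.15 wt% SiO2 ÷ 60.083 g/mol = 0.60167 mol, giving 0.60167 Si and 1.20334 O.
Oxygen sums to 2.41780; scaling by 12/2.41780 = 4.96319 puts the formula on 12 O.
Si: 0.60167 × 4.96319 = 2.986 atoms per formula unit.

2.986 Si apfu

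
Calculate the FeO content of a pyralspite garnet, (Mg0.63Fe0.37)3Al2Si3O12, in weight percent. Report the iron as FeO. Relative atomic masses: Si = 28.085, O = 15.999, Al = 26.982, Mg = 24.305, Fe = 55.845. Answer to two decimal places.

Formula mass = 438.131 g/mol.
1.11 Fe → 1.1100 mol FeO per formula unit; M(FeO) = 71.844, so FeO mass = 79.747 g.
79.747/438.131 × 100 = 18.20 wt%.

18.20 wt%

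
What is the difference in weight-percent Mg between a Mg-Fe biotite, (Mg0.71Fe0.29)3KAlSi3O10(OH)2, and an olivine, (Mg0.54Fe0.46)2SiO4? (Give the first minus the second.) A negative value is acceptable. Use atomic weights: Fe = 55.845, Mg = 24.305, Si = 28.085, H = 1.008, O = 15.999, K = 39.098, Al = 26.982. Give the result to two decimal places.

M((Mg0.71Fe0.29)3KAlSi3O10(OH)2) = 444.694 g/mol, so wt% Mg = 51.770/444.694 × 100 = 11.64%.
M((Mg0.54Fe0.46)2SiO4) = 169.708 g/mol, so wt% Mg = 26.249/169.708 × 100 = 15.47%.
11.64 − 15.47 = -3.83 pp.

-3.83 percentage points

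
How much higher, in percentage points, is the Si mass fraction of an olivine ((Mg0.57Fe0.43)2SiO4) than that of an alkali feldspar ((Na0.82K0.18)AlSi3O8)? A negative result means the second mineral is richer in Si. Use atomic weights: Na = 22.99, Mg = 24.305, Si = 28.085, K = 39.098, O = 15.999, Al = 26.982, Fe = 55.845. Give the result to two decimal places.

-15.04 percentage points

M((Mg0.57Fe0.43)2SiO4) = 167.815 g/mol, so wt% Si = 28.085/167.815 × 100 = 16.74%.
M((Na0.82K0.18)AlSi3O8) = 265.118 g/mol, so wt% Si = 84.255/265.118 × 100 = 31.78%.
16.74 − 31.78 = -15.04 pp.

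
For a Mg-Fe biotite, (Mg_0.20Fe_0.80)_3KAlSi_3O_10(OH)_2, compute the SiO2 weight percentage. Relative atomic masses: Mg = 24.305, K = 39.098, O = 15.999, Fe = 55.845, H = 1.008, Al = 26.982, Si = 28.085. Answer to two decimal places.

36.57 wt%

Molar mass of (Mg_0.20Fe_0.80)_3KAlSi_3O_10(OH)_2 = 0.60*24.305 + 2.40*55.845 + 1*39.098 + 1*26.982 + 3*28.085 + 12*15.999 + 2*1.008 = 492.950 g/mol.
Each formula unit contains 3 Si, equivalent to 3/1 = 3.0000 mol SiO2.
M(SiO2) = 1×28.085 + 2×15.999 = 60.083 g/mol.
Mass of SiO2 per formula unit = 3.0000 × 60.083 = 180.249 g.
SiO2 wt% = 180.249 / 492.950 × 100 = 36.57%.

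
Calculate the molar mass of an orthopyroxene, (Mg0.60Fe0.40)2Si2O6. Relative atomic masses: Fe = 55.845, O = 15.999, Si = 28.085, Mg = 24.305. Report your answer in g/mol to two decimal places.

226.01 g/mol

M = 1.20×24.305 + 0.80×55.845 + 2×28.085 + 6×15.999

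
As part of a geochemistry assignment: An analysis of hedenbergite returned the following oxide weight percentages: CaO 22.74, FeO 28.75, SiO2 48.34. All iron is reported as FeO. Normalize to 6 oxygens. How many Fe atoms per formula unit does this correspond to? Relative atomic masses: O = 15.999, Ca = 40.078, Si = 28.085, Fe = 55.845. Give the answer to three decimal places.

CaO (M=56.077): mol = 0.40551; Ca = 0.40551, O = 0.40551.
FeO (M=71.844): mol = 0.40017; Fe = 0.40017, O = 0.40017.
SiO2 (M=60.083): mol = 0.80455; Si = 0.80455, O = 1.60910.
ΣO = 2.41478; factor = 6/ΣO = 2.48470.
Fe apfu = 0.40017 × 2.48470 = 0.994.

0.994 Fe apfu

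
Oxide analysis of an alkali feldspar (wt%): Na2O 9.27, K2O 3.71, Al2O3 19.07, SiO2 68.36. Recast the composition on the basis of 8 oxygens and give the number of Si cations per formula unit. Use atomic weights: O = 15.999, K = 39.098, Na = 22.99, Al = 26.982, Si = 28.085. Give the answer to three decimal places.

Na2O: 9.27/61.979 = 0.14957 mol → 0.29914 mol Na, 0.14957 mol O.
K2O: 3.71/94.195 = 0.03939 mol → 0.07878 mol K, 0.03939 mol O.
Al2O3: 19.07/101.961 = 0.18703 mol → 0.37406 mol Al, 0.56109 mol O.
SiO2: 68.36/60.083 = 1.13776 mol → 1.13776 mol Si, 2.27552 mol O.
Total oxygen = 3.02557 mol. Normalization factor = 8/3.02557 = 2.64413.
Si per 8 O = 1.13776 × 2.64413 = 3.008.

3.008 Si apfu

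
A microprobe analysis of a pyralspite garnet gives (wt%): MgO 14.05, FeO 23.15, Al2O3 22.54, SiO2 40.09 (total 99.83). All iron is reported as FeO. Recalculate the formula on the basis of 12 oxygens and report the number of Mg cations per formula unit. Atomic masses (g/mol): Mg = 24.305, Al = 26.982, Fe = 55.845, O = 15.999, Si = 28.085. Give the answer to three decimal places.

1.568 Mg apfu

MgO: 14.05/40.304 = 0.34860 mol → 0.34860 mol Mg, 0.34860 mol O.
FeO: 23.15/71.844 = 0.32223 mol → 0.32223 mol Fe, 0.32223 mol O.
Al2O3: 22.54/101.961 = 0.22106 mol → 0.44212 mol Al, 0.66318 mol O.
SiO2: 40.09/60.083 = 0.66724 mol → 0.66724 mol Si, 1.33448 mol O.
Total oxygen = 2.66849 mol. Normalization factor = 12/2.66849 = 4.49693.
Mg per 12 O = 0.34860 × 4.49693 = 1.568.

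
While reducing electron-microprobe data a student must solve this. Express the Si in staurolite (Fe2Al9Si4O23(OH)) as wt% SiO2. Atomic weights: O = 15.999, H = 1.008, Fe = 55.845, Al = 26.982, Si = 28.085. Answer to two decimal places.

Molar mass of Fe2Al9Si4O23(OH) = 2·55.845 + 9·26.982 + 4·28.085 + 24·15.999 + 1·1.008 = 851.852 g/mol.
Each formula unit contains 4 Si, equivalent to 4/1 = 4.0000 mol SiO2.
M(SiO2) = 1×28.085 + 2×15.999 = 60.083 g/mol.
Mass of SiO2 per formula unit = 4.0000 × 60.083 = 240.332 g.
SiO2 wt% = 240.332 / 851.852 × 100 = 28.21%.

28.21 wt%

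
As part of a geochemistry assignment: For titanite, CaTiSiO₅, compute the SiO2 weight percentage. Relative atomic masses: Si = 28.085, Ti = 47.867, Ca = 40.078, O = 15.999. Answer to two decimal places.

30.65 wt%

Molar mass of CaTiSiO₅ = 1×40.078 + 1×47.867 + 1×28.085 + 5×15.999 = 196.025 g/mol.
Each formula unit contains 1 Si, equivalent to 1/1 = 1.0000 mol SiO2.
M(SiO2) = 1×28.085 + 2×15.999 = 60.083 g/mol.
Mass of SiO2 per formula unit = 1.0000 × 60.083 = 60.083 g.
SiO2 wt% = 60.083 / 196.025 × 100 = 30.65%.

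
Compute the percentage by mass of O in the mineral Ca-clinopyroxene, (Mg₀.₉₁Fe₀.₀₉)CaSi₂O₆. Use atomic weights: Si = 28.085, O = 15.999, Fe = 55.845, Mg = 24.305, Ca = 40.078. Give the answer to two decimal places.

43.76 wt%

Formula mass = 0.91×24.305 + 0.09×55.845 + 1×40.078 + 2×28.085 + 6×15.999 = 219.386 g/mol, of which 95.994 g is O.
So O makes up 95.994/219.386 = 0.4376 of the mass, i.e. 43.76%.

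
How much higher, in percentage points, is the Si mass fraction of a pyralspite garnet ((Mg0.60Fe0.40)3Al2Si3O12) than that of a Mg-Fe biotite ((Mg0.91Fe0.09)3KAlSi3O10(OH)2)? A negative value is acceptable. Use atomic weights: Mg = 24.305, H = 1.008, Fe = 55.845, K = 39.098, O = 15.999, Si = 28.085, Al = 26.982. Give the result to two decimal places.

First mineral: 84.255 g Si in 440.970 g formula = 19.11 wt% Si.
Second mineral: 84.255 g Si in 425.770 g formula = 19.79 wt% Si.
19.11% − 19.79% gives a difference of -0.68 percentage points.

-0.68 percentage points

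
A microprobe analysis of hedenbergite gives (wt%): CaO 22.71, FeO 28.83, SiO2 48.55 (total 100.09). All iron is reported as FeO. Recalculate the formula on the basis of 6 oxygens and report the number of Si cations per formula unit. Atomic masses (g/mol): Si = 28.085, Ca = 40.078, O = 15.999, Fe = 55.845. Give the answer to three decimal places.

22.71 wt% CaO ÷ 56.077 g/mol = 0.40498 mol, giving 0.40498 Ca and 0.40498 O.
28.83 wt% FeO ÷ 71.844 g/mol = 0.40129 mol, giving 0.40129 Fe and 0.40129 O.
48.55 wt% SiO2 ÷ 60.083 g/mol = 0.80805 mol, giving 0.80805 Si and 1.61610 O.
Oxygen sums to 2.42237; scaling by 6/2.42237 = 2.47691 puts the formula on 6 O.
Si: 0.80805 × 2.47691 = 2.001 atoms per formula unit.

2.001 Si apfu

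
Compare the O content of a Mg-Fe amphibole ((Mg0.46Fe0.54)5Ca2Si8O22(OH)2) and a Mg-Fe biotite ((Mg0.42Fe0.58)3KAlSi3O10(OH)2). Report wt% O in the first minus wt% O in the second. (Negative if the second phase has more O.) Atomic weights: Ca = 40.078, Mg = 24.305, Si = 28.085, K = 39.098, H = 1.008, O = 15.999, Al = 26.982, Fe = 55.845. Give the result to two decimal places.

First mineral: 383.976 g O in 897.511 g formula = 42.78 wt% O.
Second mineral: 191.988 g O in 472.134 g formula = 40.66 wt% O.
42.78% − 40.66% gives a difference of 2.12 percentage points.

2.12 percentage points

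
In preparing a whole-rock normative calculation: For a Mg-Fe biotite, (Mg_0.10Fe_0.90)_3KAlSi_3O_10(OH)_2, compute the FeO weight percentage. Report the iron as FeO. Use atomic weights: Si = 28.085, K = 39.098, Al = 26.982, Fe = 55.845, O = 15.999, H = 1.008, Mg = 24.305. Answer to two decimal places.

Formula mass = 502.412 g/mol.
2.70 Fe → 2.7000 mol FeO per formula unit; M(FeO) = 71.844, so FeO mass = 193.979 g.
193.979/502.412 × 100 = 38.61 wt%.

38.61 wt%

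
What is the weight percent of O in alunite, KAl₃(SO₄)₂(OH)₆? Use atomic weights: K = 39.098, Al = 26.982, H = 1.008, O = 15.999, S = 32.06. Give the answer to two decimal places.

M(KAl₃(SO₄)₂(OH)₆) = 414.198 g/mol.
O contributes 14 × 15.999 = 223.986 g per mole.
223.986/414.198 = 0.5408 → 54.08%.

54.08 wt%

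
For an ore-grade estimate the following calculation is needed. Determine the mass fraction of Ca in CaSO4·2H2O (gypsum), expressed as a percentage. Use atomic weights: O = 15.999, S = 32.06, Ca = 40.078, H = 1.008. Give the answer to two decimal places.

23.28 weight percent

Molar mass of CaSO4·2H2O: 1*40.078 + 1*32.06 + 6*15.999 + 4*1.008 = 172.164 g/mol.
Mass of Ca per formula unit: 1 × 40.078 = 40.078 g.
Weight fraction Ca = 40.078 / 172.164 = 0.2328.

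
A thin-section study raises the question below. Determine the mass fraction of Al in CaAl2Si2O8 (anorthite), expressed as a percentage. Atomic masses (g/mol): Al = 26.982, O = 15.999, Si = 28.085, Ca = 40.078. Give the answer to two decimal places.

19.40 wt%

Molar mass of CaAl2Si2O8: 1×40.078 + 2×26.982 + 2×28.085 + 8×15.999 = 278.204 g/mol.
Mass of Al per formula unit: 2 × 26.982 = 53.964 g.
Weight fraction Al = 53.964 / 278.204 = 0.1940.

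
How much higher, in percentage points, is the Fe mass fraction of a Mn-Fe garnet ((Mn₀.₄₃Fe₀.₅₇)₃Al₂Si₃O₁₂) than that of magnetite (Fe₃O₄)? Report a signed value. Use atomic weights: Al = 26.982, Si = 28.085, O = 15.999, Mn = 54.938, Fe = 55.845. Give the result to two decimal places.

M((Mn₀.₄₃Fe₀.₅₇)₃Al₂Si₃O₁₂) = 496.572 g/mol, so wt% Fe = 95.495/496.572 × 100 = 19.23%.
M(Fe₃O₄) = 231.531 g/mol, so wt% Fe = 167.535/231.531 × 100 = 72.36%.
19.23 − 72.36 = -53.13 pp.

-53.13 percentage points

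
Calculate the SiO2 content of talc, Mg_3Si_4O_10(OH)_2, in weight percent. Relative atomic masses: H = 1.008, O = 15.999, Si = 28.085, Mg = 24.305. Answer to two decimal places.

Molar mass of Mg_3Si_4O_10(OH)_2 = 3×24.305 + 4×28.085 + 12×15.999 + 2×1.008 = 379.259 g/mol.
Each formula unit contains 4 Si, equivalent to 4/1 = 4.0000 mol SiO2.
M(SiO2) = 1×28.085 + 2×15.999 = 60.083 g/mol.
Mass of SiO2 per formula unit = 4.0000 × 60.083 = 240.332 g.
SiO2 wt% = 240.332 / 379.259 × 100 = 63.37%.

63.37 wt%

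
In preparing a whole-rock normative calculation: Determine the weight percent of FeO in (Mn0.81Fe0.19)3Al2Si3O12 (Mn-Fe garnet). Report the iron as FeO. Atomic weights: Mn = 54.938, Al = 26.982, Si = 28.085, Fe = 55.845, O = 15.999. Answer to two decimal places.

8.26 wt%

Formula mass = 495.538 g/mol.
0.57 Fe → 0.5700 mol FeO per formula unit; M(FeO) = 71.844, so FeO mass = 40.951 g.
40.951/495.538 × 100 = 8.26 wt%.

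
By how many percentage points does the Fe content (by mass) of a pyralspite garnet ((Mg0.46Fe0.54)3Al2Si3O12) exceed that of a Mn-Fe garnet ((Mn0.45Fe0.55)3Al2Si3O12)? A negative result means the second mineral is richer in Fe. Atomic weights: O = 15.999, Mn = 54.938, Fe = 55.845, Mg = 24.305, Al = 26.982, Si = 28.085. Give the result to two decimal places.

1.36 percentage points

First mineral: 90.469 g Fe in 454.217 g formula = 19.92 wt% Fe.
Second mineral: 92.144 g Fe in 496.518 g formula = 18.56 wt% Fe.
19.92% − 18.56% gives a difference of 1.36 percentage points.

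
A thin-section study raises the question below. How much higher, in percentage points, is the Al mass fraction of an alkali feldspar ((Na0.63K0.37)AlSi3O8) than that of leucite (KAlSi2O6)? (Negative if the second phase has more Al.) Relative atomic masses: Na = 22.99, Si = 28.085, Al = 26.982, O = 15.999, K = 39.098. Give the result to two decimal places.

-2.30 percentage points

Al in (Na0.63K0.37)AlSi3O8: molar mass 268.179 g/mol; 1×26.982 = 26.982 g → 10.06 wt%.
Al in KAlSi2O6: molar mass 218.244 g/mol; 1×26.982 = 26.982 g → 12.36 wt%.
Difference = 10.06 − 12.36 = -2.30 percentage points.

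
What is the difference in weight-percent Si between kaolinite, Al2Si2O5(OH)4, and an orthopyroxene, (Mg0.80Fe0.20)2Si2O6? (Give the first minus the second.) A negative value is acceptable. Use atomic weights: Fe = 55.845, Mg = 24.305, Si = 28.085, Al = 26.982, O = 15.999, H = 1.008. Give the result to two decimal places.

-4.56 percentage points

Si in Al2Si2O5(OH)4: molar mass 258.157 g/mol; 2×28.085 = 56.170 g → 21.76 wt%.
Si in (Mg0.80Fe0.20)2Si2O6: molar mass 213.390 g/mol; 2×28.085 = 56.170 g → 26.32 wt%.
Difference = 21.76 − 26.32 = -4.56 percentage points.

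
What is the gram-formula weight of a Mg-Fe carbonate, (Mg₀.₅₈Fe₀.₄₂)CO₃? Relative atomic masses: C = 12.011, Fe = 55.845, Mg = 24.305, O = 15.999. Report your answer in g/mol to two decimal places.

97.56 g/mol

The formula mass is the sum 0.58(24.305) + 0.42(55.845) + 1(12.011) + 3(15.999).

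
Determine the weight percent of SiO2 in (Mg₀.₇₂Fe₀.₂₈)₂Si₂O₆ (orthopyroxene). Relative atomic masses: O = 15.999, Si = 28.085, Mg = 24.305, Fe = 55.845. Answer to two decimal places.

Formula mass = 218.436 g/mol.
2 Si → 2.0000 mol SiO2 per formula unit; M(SiO2) = 60.083, so SiO2 mass = 120.166 g.
120.166/218.436 × 100 = 55.01 wt%.

55.01 wt%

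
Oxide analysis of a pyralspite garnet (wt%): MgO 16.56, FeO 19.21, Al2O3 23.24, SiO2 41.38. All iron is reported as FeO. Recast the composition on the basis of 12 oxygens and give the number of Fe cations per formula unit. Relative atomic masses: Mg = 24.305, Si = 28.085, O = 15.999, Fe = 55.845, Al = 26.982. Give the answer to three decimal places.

1.171 Fe apfu

16.56 wt% MgO ÷ 40.304 g/mol = 0.41088 mol, giving 0.41088 Mg and 0.41088 O.
19.21 wt% FeO ÷ 71.844 g/mol = 0.26738 mol, giving 0.26738 Fe and 0.26738 O.
23.24 wt% Al2O3 ÷ 101.961 g/mol = 0.22793 mol, giving 0.45586 Al and 0.68379 O.
41.38 wt% SiO2 ÷ 60.083 g/mol = 0.68871 mol, giving 0.68871 Si and 1.37742 O.
Oxygen sums to 2.73947; scaling by 12/2.73947 = 4.38041 puts the formula on 12 O.
Fe: 0.26738 × 4.38041 = 1.171 atoms per formula unit.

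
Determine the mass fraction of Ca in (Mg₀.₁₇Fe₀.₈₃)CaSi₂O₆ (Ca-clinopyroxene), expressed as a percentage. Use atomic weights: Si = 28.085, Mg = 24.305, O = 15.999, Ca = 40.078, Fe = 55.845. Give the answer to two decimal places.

M((Mg₀.₁₇Fe₀.₈₃)CaSi₂O₆) = 242.725 g/mol.
Ca contributes 1 × 40.078 = 40.078 g per mole.
40.078/242.725 = 0.1651 → 16.51%.

16.51 weight percent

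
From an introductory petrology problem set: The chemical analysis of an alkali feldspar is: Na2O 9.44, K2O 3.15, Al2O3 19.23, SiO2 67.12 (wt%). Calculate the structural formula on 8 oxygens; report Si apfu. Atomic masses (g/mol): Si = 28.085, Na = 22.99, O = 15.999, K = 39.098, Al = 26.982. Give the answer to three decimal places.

Na2O (M=61.979): mol = 0.15231; Na = 0.30462, O = 0.15231.
K2O (M=94.195): mol = 0.03344; K = 0.06688, O = 0.03344.
Al2O3 (M=101.961): mol = 0.18860; Al = 0.37720, O = 0.56580.
SiO2 (M=60.083): mol = 1.11712; Si = 1.11712, O = 2.23424.
ΣO = 2.98579; factor = 8/ΣO = 2.67936.
Si apfu = 1.11712 × 2.67936 = 2.993.

2.993 Si apfu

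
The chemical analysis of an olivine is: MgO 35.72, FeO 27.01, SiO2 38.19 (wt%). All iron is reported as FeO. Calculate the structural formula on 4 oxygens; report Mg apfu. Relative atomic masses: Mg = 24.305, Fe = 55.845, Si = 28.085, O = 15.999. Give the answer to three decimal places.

1.399 Mg apfu

35.72 wt% MgO ÷ 40.304 g/mol = 0.88626 mol, giving 0.88626 Mg and 0.88626 O.
27.01 wt% FeO ÷ 71.844 g/mol = 0.37595 mol, giving 0.37595 Fe and 0.37595 O.
38.19 wt% SiO2 ÷ 60.083 g/mol = 0.63562 mol, giving 0.63562 Si and 1.27124 O.
Oxygen sums to 2.53345; scaling by 4/2.53345 = 1.57887 puts the formula on 4 O.
Mg: 0.88626 × 1.57887 = 1.399 atoms per formula unit.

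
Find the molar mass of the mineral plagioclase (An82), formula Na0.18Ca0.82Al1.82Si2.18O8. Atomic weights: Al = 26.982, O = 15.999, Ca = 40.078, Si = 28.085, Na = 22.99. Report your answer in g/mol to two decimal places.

M = 0.18·22.99 + 0.82·40.078 + 1.82·26.982 + 2.18·28.085 + 8·15.999

275.33 g/mol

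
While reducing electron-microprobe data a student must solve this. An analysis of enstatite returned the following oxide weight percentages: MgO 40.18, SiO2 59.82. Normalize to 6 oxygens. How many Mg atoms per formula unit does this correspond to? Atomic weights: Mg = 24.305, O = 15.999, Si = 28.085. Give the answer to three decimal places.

MgO (M=40.304): mol = 0.99692; Mg = 0.99692, O = 0.99692.
SiO2 (M=60.083): mol = 0.99562; Si = 0.99562, O = 1.99124.
ΣO = 2.98816; factor = 6/ΣO = 2.00792.
Mg apfu = 0.99692 × 2.00792 = 2.002.

2.002 Mg apfu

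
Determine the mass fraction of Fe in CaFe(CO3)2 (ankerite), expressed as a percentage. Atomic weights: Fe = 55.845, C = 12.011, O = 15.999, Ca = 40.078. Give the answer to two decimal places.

M(CaFe(CO3)2) = 215.939 g/mol.
Fe contributes 1 × 55.845 = 55.845 g per mole.
55.845/215.939 = 0.2586 → 25.86%.

25.86 mass %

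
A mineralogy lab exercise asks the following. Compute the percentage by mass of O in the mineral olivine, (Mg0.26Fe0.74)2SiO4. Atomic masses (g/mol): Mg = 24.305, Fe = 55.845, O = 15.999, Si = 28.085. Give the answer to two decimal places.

Formula mass = 0.52*24.305 + 1.48*55.845 + 1*28.085 + 4*15.999 = 187.370 g/mol, of which 63.996 g is O.
So O makes up 63.996/187.370 = 0.3415 of the mass, i.e. 34.15%.

34.15 weight percent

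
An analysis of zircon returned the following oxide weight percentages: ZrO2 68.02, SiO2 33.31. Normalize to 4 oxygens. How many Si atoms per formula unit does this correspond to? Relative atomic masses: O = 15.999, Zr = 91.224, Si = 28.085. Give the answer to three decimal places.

1.002 Si apfu

ZrO2: 68.02/123.222 = 0.55201 mol → 0.55201 mol Zr, 1.10402 mol O.
SiO2: 33.31/60.083 = 0.55440 mol → 0.55440 mol Si, 1.10880 mol O.
Total oxygen = 2.21282 mol. Normalization factor = 4/2.21282 = 1.80765.
Si per 4 O = 0.55440 × 1.80765 = 1.002.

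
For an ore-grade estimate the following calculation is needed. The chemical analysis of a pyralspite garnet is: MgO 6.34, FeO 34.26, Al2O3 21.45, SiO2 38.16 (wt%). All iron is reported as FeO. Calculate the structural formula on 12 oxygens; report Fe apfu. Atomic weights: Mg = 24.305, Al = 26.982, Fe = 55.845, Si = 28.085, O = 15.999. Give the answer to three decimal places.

2.257 Fe apfu

MgO: 6.34/40.304 = 0.15730 mol → 0.15730 mol Mg, 0.15730 mol O.
FeO: 34.26/71.844 = 0.47687 mol → 0.47687 mol Fe, 0.47687 mol O.
Al2O3: 21.45/101.961 = 0.21037 mol → 0.42074 mol Al, 0.63111 mol O.
SiO2: 38.16/60.083 = 0.63512 mol → 0.63512 mol Si, 1.27024 mol O.
Total oxygen = 2.53552 mol. Normalization factor = 12/2.53552 = 4.73276.
Fe per 12 O = 0.47687 × 4.73276 = 2.257.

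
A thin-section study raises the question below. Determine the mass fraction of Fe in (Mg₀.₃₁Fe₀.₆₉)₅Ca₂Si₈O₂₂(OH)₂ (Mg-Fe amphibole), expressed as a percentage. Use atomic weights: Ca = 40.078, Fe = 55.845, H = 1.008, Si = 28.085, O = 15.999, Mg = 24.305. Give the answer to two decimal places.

M((Mg₀.₃₁Fe₀.₆₉)₅Ca₂Si₈O₂₂(OH)₂) = 921.166 g/mol.
Fe contributes 3.45 × 55.845 = 192.665 g per mole.
192.665/921.166 = 0.2092 → 20.92%.

20.92 wt%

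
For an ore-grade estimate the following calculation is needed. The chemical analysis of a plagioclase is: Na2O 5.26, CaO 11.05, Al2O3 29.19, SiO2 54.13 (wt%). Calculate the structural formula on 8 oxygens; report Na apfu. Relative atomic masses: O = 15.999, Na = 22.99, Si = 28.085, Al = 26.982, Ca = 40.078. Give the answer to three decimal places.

0.461 Na apfu

Na2O (M=61.979): mol = 0.08487; Na = 0.16974, O = 0.08487.
CaO (M=56.077): mol = 0.19705; Ca = 0.19705, O = 0.19705.
Al2O3 (M=101.961): mol = 0.28629; Al = 0.57258, O = 0.85887.
SiO2 (M=60.083): mol = 0.90092; Si = 0.90092, O = 1.80184.
ΣO = 2.94263; factor = 8/ΣO = 2.71866.
Na apfu = 0.16974 × 2.71866 = 0.461.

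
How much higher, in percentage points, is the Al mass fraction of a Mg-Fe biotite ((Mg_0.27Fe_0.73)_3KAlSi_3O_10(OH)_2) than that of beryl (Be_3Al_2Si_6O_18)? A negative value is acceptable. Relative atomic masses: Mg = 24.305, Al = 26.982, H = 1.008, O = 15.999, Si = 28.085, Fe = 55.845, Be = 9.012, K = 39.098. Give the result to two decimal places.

-4.49 percentage points

First mineral: 26.982 g Al in 486.327 g formula = 5.55 wt% Al.
Second mineral: 53.964 g Al in 537.492 g formula = 10.04 wt% Al.
5.55% − 10.04% gives a difference of -4.49 percentage points.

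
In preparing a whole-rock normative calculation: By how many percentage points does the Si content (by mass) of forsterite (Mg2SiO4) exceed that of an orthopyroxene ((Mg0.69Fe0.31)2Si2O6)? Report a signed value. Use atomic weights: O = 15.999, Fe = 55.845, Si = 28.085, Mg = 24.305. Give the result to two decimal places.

Si in Mg2SiO4: molar mass 140.691 g/mol; 1×28.085 = 28.085 g → 19.96 wt%.
Si in (Mg0.69Fe0.31)2Si2O6: molar mass 220.329 g/mol; 2×28.085 = 56.170 g → 25.49 wt%.
Difference = 19.96 − 25.49 = -5.53 percentage points.

-5.53 percentage points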